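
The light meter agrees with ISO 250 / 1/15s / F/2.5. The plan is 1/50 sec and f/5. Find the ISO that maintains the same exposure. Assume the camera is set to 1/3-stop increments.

Shutter speed: 1/15 → 1/20 → 1/25 → 1/30 → 1/40 → 1/50 — 1 2/3 stops shorter (darker).
Aperture: f/2.5 → f/2.8 → f/3.2 → f/3.5 → f/4 → f/4.5 → f/5 — 2 stops stopped down (darker).
Net change so far: 3 2/3 stops darker. Offset with the ISO: 250 → 320 → 400 → 500 → 640 → 800 → 1000 → 1250 → 1600 → 2000 → 2500 → 3200.

ISO 3200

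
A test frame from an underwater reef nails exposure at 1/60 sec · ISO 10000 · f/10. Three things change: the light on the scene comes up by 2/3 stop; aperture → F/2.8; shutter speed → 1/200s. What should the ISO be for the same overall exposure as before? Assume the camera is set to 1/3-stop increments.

Scene light: 2/3 stop brighter.
Aperture: f/10 → f/9 → f/8 → f/7.1 → f/6.3 → f/5.6 → f/5 → f/4.5 → f/4 → f/3.5 → f/3.2 → f/2.8 — 3 2/3 stops larger aperture (brighter).
Shutter speed: 1/60 → 1/80 → 1/100 → 1/125 → 1/160 → 1/200 — 1 2/3 stops faster (darker).
Net so far: 2 2/3 stops brighter. ISO: 10000 → 8000 → 6400 → 5000 → 4000 → 3200 → 2500 → 2000 → 1600.

ISO 1600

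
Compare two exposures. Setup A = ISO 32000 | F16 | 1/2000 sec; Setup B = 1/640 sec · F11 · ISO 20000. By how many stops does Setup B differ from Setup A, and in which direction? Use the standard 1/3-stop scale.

2 stops brighter

Aperture: f/16 → f/14 → f/13 → f/11 — 1 stop wider (brighter).
Shutter speed: 1/2000 → 1/1600 → 1/1250 → 1/1000 → 1/800 → 1/640 — 1 2/3 stops longer (brighter).
ISO: 32000 → 25600 → 20000 — 2/3 stop lower (darker).
Net: +1 +1 2/3 −2/3 = +2 stops.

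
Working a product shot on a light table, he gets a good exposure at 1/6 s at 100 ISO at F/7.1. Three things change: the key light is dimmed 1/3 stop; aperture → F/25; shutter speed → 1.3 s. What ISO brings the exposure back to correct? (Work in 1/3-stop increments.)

Scene light: 1/3 stop darker.
Aperture: f/7.1 → f/8 → f/9 → f/10 → f/11 → f/13 → f/14 → f/16 → f/18 → f/20 → f/22 → f/25 — 3 2/3 stops narrower (darker).
Shutter speed: 1/6 → 1/5 → 1/4 → 0.3 → 0.4 → 0.5 → 0.6 → 0.8 → 1 → 1.3 — 3 stops slower (brighter).
Net so far: 1 stop darker. ISO: 100 → 125 → 160 → 200.

ISO 200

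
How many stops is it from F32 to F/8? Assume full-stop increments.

f/32 → f/22 → f/16 → f/11 → f/8 — count the steps: 4 stops.

4 stops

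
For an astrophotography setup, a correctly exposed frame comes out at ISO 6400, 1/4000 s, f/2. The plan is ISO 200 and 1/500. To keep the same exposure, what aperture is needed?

ISO: 6400 → 3200 → 1600 → 800 → 400 → 200 — 5 stops lower (darker).
Shutter speed: 1/4000 → 1/2000 → 1/1000 → 1/500 — 3 stops longer (brighter).
Net change so far: 2 stops darker. Offset with the aperture: f/2 → f/1.4 → f/1.0.

f/1.0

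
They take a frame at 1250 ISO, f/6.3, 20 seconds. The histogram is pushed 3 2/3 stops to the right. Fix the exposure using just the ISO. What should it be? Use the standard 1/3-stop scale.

ISO 100

Overexposed by 3 2/3 stops → need 3 2/3 stops darker.
ISO: 1250 → 1000 → 800 → 640 → 500 → 400 → 320 → 250 → 200 → 160 → 125 → 100.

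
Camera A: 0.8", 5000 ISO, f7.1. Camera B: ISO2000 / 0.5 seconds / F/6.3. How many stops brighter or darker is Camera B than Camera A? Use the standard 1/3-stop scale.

1 2/3 stops darker

Aperture: f/7.1 → f/6.3 — 1/3 stop larger aperture (brighter).
Shutter speed: 0.8 → 0.6 → 0.5 — 2/3 stop faster (darker).
ISO: 5000 → 4000 → 3200 → 2500 → 2000 — 1 1/3 stops dropped (darker).
Net: +1/3 −2/3 −1 1/3 = −1 2/3 stops.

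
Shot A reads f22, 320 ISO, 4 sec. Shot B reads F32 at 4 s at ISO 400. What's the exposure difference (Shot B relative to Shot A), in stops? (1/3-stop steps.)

2/3 stop darker

Aperture: f/22 → f/25 → f/29 → f/32 — 1 stop smaller aperture (darker).
Shutter speed: unchanged.
ISO: 320 → 400 — 1/3 stop higher (brighter).
Net: −1 +1/3 = −2/3 stops.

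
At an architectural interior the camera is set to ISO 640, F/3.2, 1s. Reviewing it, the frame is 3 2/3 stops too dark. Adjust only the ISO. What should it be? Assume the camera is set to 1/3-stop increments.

Underexposed by 3 2/3 stops → need 3 2/3 stops brighter.
ISO: 640 → 800 → 1000 → 1250 → 1600 → 2000 → 2500 → 3200 → 4000 → 5000 → 6400 → 8000.

ISO 8000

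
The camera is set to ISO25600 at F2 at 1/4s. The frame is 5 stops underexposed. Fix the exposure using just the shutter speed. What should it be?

8 s

Underexposed by 5 stops → need 5 stops brighter.
Shutter speed: 1/4 → 1/2 → 1 → 2 → 4 → 8.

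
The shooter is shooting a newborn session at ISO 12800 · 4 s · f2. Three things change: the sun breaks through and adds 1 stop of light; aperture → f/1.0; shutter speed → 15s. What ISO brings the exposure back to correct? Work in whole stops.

Scene light: 1 stop brighter.
Aperture: f/2 → f/1.4 → f/1.0 — 2 stops wider (brighter).
Shutter speed: 4 → 8 → 15 — 2 stops longer (brighter).
Net so far: 5 stops brighter. ISO: 12800 → 6400 → 3200 → 1600 → 800 → 400.

ISO 400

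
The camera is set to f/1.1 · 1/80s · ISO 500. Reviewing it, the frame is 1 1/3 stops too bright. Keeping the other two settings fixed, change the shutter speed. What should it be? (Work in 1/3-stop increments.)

1/200s

Overexposed by 1 1/3 stops → need 1 1/3 stops darker.
Shutter speed: 1/80 → 1/100 → 1/125 → 1/160 → 1/200.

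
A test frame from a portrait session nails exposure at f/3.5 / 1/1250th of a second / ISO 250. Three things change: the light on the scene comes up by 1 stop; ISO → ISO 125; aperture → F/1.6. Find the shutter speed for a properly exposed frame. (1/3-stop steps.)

Scene light: 1 stop brighter.
ISO: 250 → 200 → 160 → 125 — 1 stop dropped (darker).
Aperture: f/3.5 → f/3.2 → f/2.8 → f/2.5 → f/2.2 → f/2 → f/1.8 → f/1.6 — 2 1/3 stops larger aperture (brighter).
Net so far: 2 1/3 stops brighter. Shutter speed: 1/1250 → 1/1600 → 1/2000 → 1/2500 → 1/3200 → 1/4000 → 1/5000 → 1/6400.

1/6400s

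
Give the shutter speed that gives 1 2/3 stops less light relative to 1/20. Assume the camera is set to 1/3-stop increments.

1/60s

Shutter speed: 1/20 → 1/25 → 1/30 → 1/40 → 1/50 → 1/60 — 1 2/3 stops shorter (darker).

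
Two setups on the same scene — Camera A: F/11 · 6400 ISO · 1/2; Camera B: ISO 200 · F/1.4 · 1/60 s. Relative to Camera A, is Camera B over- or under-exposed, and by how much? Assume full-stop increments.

4 stops darker

Aperture: f/11 → f/8 → f/5.6 → f/4 → f/2.8 → f/2 → f/1.4 — 6 stops larger aperture (brighter).
Shutter speed: 1/2 → 1/4 → 1/8 → 1/15 → 1/30 → 1/60 — 5 stops faster (darker).
ISO: 6400 → 3200 → 1600 → 800 → 400 → 200 — 5 stops dropped (darker).
Net: +6 −5 −5 = −4 stops.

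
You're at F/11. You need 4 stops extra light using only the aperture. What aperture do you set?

Aperture: f/11 → f/8 → f/5.6 → f/4 → f/2.8 — 4 stops larger aperture (brighter).

f/2.8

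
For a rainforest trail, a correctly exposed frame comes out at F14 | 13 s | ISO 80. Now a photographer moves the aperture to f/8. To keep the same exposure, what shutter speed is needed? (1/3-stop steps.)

Aperture: f/14 → f/13 → f/11 → f/10 → f/9 → f/8 — 1 2/3 stops wider (brighter).
Need 1 2/3 stops darker from the shutter speed: 13 → 10 → 8 → 6 → 5 → 4.

4 s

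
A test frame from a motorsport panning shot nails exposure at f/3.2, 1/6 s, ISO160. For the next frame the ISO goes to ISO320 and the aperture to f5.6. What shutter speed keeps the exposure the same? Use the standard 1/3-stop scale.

ISO: 160 → 200 → 250 → 320 — 1 stop raised (brighter).
Aperture: f/3.2 → f/3.5 → f/4 → f/4.5 → f/5 → f/5.6 — 1 2/3 stops narrower (darker).
Net change so far: 2/3 stop darker. Offset with the shutter speed: 1/6 → 1/5 → 1/4.

1/4s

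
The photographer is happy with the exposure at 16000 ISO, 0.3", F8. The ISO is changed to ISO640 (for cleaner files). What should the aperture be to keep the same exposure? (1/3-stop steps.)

f/1.6

ISO: 16000 → 12800 → 10000 → 8000 → 6400 → 5000 → 4000 → 3200 → 2500 → 2000 → 1600 → 1250 → 1000 → 800 → 640 — 4 2/3 stops dropped (darker).
Need 4 2/3 stops brighter from the aperture: f/8 → f/7.1 → f/6.3 → f/5.6 → f/5 → f/4.5 → f/4 → f/3.5 → f/3.2 → f/2.8 → f/2.5 → f/2.2 → f/2 → f/1.8 → f/1.6.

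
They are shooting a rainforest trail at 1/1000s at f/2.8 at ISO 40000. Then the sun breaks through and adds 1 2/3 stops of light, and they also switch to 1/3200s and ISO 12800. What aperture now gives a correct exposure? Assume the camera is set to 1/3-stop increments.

Scene light: 1 2/3 stops brighter.
Shutter speed: 1/1000 → 1/1250 → 1/1600 → 1/2000 → 1/2500 → 1/3200 — 1 2/3 stops shorter (darker).
ISO: 40000 → 32000 → 25600 → 20000 → 16000 → 12800 — 1 2/3 stops dropped (darker).
Net so far: 1 2/3 stops darker. Aperture: f/2.8 → f/2.5 → f/2.2 → f/2 → f/1.8 → f/1.6.

f/1.6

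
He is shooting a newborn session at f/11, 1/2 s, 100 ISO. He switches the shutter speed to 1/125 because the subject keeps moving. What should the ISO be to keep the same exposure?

ISO 6400

Shutter speed: 1/2 → 1/4 → 1/8 → 1/15 → 1/30 → 1/60 → 1/125 — 6 stops shorter (darker).
Need 6 stops brighter from the ISO: 100 → 200 → 400 → 800 → 1600 → 3200 → 6400.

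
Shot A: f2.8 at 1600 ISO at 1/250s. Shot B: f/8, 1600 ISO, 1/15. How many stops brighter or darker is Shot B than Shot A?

Aperture: f/2.8 → f/4 → f/5.6 → f/8 — 3 stops smaller aperture (darker).
Shutter speed: 1/250 → 1/125 → 1/60 → 1/30 → 1/15 — 4 stops slower (brighter).
ISO: unchanged.
Net: −3 +4 = +1 stop.

1 stop brighter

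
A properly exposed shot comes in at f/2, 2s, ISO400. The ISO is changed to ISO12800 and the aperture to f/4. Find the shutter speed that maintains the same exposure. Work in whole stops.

1/4s

ISO: 400 → 800 → 1600 → 3200 → 6400 → 12800 — 5 stops higher (brighter).
Aperture: f/2 → f/2.8 → f/4 — 2 stops stopped down (darker).
Net change so far: 3 stops brighter. Offset with the shutter speed: 2 → 1 → 1/2 → 1/4.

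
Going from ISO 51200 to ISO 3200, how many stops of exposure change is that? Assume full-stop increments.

4 stops

51200 → 25600 → 12800 → 6400 → 3200 — count the steps: 4 stops.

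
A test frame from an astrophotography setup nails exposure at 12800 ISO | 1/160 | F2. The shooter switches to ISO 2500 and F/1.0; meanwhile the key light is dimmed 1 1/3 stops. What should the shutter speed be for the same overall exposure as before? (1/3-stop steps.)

Scene light: 1 1/3 stops darker.
ISO: 12800 → 10000 → 8000 → 6400 → 5000 → 4000 → 3200 → 2500 — 2 1/3 stops lower (darker).
Aperture: f/2 → f/1.8 → f/1.6 → f/1.4 → f/1.2 → f/1.1 → f/1.0 — 2 stops opened up (brighter).
Net so far: 1 2/3 stops darker. Shutter speed: 1/160 → 1/125 → 1/100 → 1/80 → 1/60 → 1/50.

1/50s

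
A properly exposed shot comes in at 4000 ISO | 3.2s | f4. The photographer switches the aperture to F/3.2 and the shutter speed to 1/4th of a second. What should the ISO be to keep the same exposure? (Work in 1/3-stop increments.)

Aperture: f/4 → f/3.5 → f/3.2 — 2/3 stop wider (brighter).
Shutter speed: 3.2 → 2.5 → 2 → 1.6 → 1.3 → 1 → 0.8 → 0.6 → 0.5 → 0.4 → 0.3 → 1/4 — 3 2/3 stops shorter (darker).
Net change so far: 3 stops darker. Offset with the ISO: 4000 → 5000 → 6400 → 8000 → 10000 → 12800 → 16000 → 20000 → 25600 → 32000.

ISO 32000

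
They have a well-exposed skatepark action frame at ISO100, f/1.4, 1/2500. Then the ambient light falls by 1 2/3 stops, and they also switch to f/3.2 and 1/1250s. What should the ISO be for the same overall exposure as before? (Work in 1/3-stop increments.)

Scene light: 1 2/3 stops darker.
Aperture: f/1.4 → f/1.6 → f/1.8 → f/2 → f/2.2 → f/2.5 → f/2.8 → f/3.2 — 2 1/3 stops smaller aperture (darker).
Shutter speed: 1/2500 → 1/2000 → 1/1600 → 1/1250 — 1 stop longer (brighter).
Net so far: 3 stops darker. ISO: 100 → 125 → 160 → 200 → 250 → 320 → 400 → 500 → 640 → 800.

ISO 800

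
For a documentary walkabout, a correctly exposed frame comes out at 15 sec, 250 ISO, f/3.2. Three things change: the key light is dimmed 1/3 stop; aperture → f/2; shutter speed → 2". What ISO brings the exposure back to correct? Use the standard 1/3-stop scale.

ISO 1000

Scene light: 1/3 stop darker.
Aperture: f/3.2 → f/2.8 → f/2.5 → f/2.2 → f/2 — 1 1/3 stops wider (brighter).
Shutter speed: 15 → 13 → 10 → 8 → 6 → 5 → 4 → 3.2 → 2.5 → 2 — 3 stops shorter (darker).
Net so far: 2 stops darker. ISO: 250 → 320 → 400 → 500 → 640 → 800 → 1000.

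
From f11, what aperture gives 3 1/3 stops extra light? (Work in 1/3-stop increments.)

f/3.5

Aperture: f/11 → f/10 → f/9 → f/8 → f/7.1 → f/6.3 → f/5.6 → f/5 → f/4.5 → f/4 → f/3.5 — 3 1/3 stops larger aperture (brighter).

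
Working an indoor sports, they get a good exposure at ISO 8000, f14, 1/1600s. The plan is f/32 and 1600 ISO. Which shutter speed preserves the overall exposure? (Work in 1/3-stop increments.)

Aperture: f/14 → f/16 → f/18 → f/20 → f/22 → f/25 → f/29 → f/32 — 2 1/3 stops stopped down (darker).
ISO: 8000 → 6400 → 5000 → 4000 → 3200 → 2500 → 2000 → 1600 — 2 1/3 stops dropped (darker).
Net change so far: 4 2/3 stops darker. Offset with the shutter speed: 1/1600 → 1/1250 → 1/1000 → 1/800 → 1/640 → 1/500 → 1/400 → 1/320 → 1/250 → 1/200 → 1/160 → 1/125 → 1/100 → 1/80 → 1/60.

1/60s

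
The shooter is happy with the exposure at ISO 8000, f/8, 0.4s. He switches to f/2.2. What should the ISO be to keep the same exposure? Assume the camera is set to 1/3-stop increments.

Aperture: f/8 → f/7.1 → f/6.3 → f/5.6 → f/5 → f/4.5 → f/4 → f/3.5 → f/3.2 → f/2.8 → f/2.5 → f/2.2 — 3 2/3 stops opened up (brighter).
Need 3 2/3 stops darker from the ISO: 8000 → 6400 → 5000 → 4000 → 3200 → 2500 → 2000 → 1600 → 1250 → 1000 → 800 → 640.

ISO 640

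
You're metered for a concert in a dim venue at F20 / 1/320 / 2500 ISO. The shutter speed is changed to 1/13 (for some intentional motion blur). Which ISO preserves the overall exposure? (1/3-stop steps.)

Shutter speed: 1/320 → 1/250 → 1/200 → 1/160 → 1/125 → 1/100 → 1/80 → 1/60 → 1/50 → 1/40 → 1/30 → 1/25 → 1/20 → 1/15 → 1/13 — 4 2/3 stops longer (brighter).
Need 4 2/3 stops darker from the ISO: 2500 → 2000 → 1600 → 1250 → 1000 → 800 → 640 → 500 → 400 → 320 → 250 → 200 → 160 → 125 → 100.

ISO 100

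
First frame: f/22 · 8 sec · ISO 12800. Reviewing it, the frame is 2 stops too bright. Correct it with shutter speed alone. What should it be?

Overexposed by 2 stops → need 2 stops darker.
Shutter speed: 8 → 4 → 2.

2 s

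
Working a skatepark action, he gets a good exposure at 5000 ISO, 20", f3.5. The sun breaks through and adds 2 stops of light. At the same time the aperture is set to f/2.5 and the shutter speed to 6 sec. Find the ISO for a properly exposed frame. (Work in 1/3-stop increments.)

ISO 2000

Scene light: 2 stops brighter.
Aperture: f/3.5 → f/3.2 → f/2.8 → f/2.5 — 1 stop larger aperture (brighter).
Shutter speed: 20 → 15 → 13 → 10 → 8 → 6 — 1 2/3 stops shorter (darker).
Net so far: 1 1/3 stops brighter. ISO: 5000 → 4000 → 3200 → 2500 → 2000.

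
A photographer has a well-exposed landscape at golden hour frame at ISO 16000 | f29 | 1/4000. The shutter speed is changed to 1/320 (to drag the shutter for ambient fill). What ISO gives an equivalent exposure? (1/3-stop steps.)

ISO 1250

Shutter speed: 1/4000 → 1/3200 → 1/2500 → 1/2000 → 1/1600 → 1/1250 → 1/1000 → 1/800 → 1/640 → 1/500 → 1/400 → 1/320 — 3 2/3 stops slower (brighter).
Need 3 2/3 stops darker from the ISO: 16000 → 12800 → 10000 → 8000 → 6400 → 5000 → 4000 → 3200 → 2500 → 2000 → 1600 → 1250.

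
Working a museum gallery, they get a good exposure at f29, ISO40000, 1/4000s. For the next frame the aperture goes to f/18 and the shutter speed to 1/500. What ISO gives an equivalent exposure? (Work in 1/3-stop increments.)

Aperture: f/29 → f/25 → f/22 → f/20 → f/18 — 1 1/3 stops larger aperture (brighter).
Shutter speed: 1/4000 → 1/3200 → 1/2500 → 1/2000 → 1/1600 → 1/1250 → 1/1000 → 1/800 → 1/640 → 1/500 — 3 stops longer (brighter).
Net change so far: 4 1/3 stops brighter. Offset with the ISO: 40000 → 32000 → 25600 → 20000 → 16000 → 12800 → 10000 → 8000 → 6400 → 5000 → 4000 → 3200 → 2500 → 2000.

ISO 2000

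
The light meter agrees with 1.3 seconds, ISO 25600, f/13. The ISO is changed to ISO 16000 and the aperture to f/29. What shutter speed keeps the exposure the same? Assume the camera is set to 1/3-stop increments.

ISO: 25600 → 20000 → 16000 — 2/3 stop dropped (darker).
Aperture: f/13 → f/14 → f/16 → f/18 → f/20 → f/22 → f/25 → f/29 — 2 1/3 stops smaller aperture (darker).
Net change so far: 3 stops darker. Offset with the shutter speed: 1.3 → 1.6 → 2 → 2.5 → 3.2 → 4 → 5 → 6 → 8 → 10.

10 s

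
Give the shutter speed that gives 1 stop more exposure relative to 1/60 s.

Shutter speed: 1/60 → 1/30 — 1 stop longer (brighter).

1/30s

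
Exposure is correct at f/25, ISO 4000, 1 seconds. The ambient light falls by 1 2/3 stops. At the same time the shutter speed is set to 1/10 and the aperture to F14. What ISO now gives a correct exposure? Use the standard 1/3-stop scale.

ISO 40000

Scene light: 1 2/3 stops darker.
Shutter speed: 1 → 0.8 → 0.6 → 0.5 → 0.4 → 0.3 → 1/4 → 1/5 → 1/6 → 1/8 → 1/10 — 3 1/3 stops shorter (darker).
Aperture: f/25 → f/22 → f/20 → f/18 → f/16 → f/14 — 1 2/3 stops larger aperture (brighter).
Net so far: 3 1/3 stops darker. ISO: 4000 → 5000 → 6400 → 8000 → 10000 → 12800 → 16000 → 20000 → 25600 → 32000 → 40000.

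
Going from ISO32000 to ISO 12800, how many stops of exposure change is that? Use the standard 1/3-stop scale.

1 1/3 stops

32000 → 25600 → 20000 → 16000 → 12800 — count the steps: 4 third-stops = 1 1/3 stops.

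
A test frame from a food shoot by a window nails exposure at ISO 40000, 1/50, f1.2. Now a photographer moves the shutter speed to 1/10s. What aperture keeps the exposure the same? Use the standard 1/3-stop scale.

f/2.8

Shutter speed: 1/50 → 1/40 → 1/30 → 1/25 → 1/20 → 1/15 → 1/13 → 1/10 — 2 1/3 stops slower (brighter).
Need 2 1/3 stops darker from the aperture: f/1.2 → f/1.4 → f/1.6 → f/1.8 → f/2 → f/2.2 → f/2.5 → f/2.8.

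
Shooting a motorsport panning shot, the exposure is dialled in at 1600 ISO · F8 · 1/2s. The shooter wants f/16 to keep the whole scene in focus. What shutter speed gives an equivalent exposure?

Aperture: f/8 → f/11 → f/16 — 2 stops smaller aperture (darker).
Need 2 stops brighter from the shutter speed: 1/2 → 1 → 2.

2 s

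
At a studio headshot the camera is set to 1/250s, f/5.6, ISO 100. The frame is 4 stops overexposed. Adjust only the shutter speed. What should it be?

1/4000s

Overexposed by 4 stops → need 4 stops darker.
Shutter speed: 1/250 → 1/500 → 1/1000 → 1/2000 → 1/4000.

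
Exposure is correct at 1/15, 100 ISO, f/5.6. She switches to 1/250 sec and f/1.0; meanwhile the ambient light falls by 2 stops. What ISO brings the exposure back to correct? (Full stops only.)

ISO 200

Scene light: 2 stops darker.
Shutter speed: 1/15 → 1/30 → 1/60 → 1/125 → 1/250 — 4 stops faster (darker).
Aperture: f/5.6 → f/4 → f/2.8 → f/2 → f/1.4 → f/1.0 — 5 stops opened up (brighter).
Net so far: 1 stop darker. ISO: 100 → 200.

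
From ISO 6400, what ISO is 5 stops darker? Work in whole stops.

ISO 200

ISO: 6400 → 3200 → 1600 → 800 → 400 → 200 — 5 stops lower (darker).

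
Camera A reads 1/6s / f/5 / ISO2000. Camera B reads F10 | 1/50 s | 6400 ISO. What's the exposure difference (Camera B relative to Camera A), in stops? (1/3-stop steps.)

3 1/3 stops darker

Aperture: f/5 → f/5.6 → f/6.3 → f/7.1 → f/8 → f/9 → f/10 — 2 stops smaller aperture (darker).
Shutter speed: 1/6 → 1/8 → 1/10 → 1/13 → 1/15 → 1/20 → 1/25 → 1/30 → 1/40 → 1/50 — 3 stops faster (darker).
ISO: 2000 → 2500 → 3200 → 4000 → 5000 → 6400 — 1 2/3 stops raised (brighter).
Net: −2 −3 +1 2/3 = −3 1/3 stops.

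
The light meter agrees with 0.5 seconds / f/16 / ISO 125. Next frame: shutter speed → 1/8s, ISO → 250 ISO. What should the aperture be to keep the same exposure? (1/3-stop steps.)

f/11

Shutter speed: 0.5 → 0.4 → 0.3 → 1/4 → 1/5 → 1/6 → 1/8 — 2 stops faster (darker).
ISO: 125 → 160 → 200 → 250 — 1 stop raised (brighter).
Net change so far: 1 stop darker. Offset with the aperture: f/16 → f/14 → f/13 → f/11.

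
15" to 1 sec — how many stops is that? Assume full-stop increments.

4 stops

15 → 8 → 4 → 2 → 1 — count the steps: 4 stops.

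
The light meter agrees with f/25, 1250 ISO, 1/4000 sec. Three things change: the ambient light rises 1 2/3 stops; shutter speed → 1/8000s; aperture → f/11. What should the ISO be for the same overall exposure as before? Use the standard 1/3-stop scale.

ISO 160

Scene light: 1 2/3 stops brighter.
Shutter speed: 1/4000 → 1/5000 → 1/6400 → 1/8000 — 1 stop faster (darker).
Aperture: f/25 → f/22 → f/20 → f/18 → f/16 → f/14 → f/13 → f/11 — 2 1/3 stops opened up (brighter).
Net so far: 3 stops brighter. ISO: 1250 → 1000 → 800 → 640 → 500 → 400 → 320 → 250 → 200 → 160.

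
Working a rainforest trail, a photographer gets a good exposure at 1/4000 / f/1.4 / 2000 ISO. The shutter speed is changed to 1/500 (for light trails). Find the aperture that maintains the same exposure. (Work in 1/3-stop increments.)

f/4

Shutter speed: 1/4000 → 1/3200 → 1/2500 → 1/2000 → 1/1600 → 1/1250 → 1/1000 → 1/800 → 1/640 → 1/500 — 3 stops slower (brighter).
Need 3 stops darker from the aperture: f/1.4 → f/1.6 → f/1.8 → f/2 → f/2.2 → f/2.5 → f/2.8 → f/3.2 → f/3.5 → f/4.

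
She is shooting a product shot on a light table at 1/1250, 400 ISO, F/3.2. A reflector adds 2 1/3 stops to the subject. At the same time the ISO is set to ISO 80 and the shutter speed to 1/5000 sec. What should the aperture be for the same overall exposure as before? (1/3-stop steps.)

Scene light: 2 1/3 stops brighter.
ISO: 400 → 320 → 250 → 200 → 160 → 125 → 100 → 80 — 2 1/3 stops lower (darker).
Shutter speed: 1/1250 → 1/1600 → 1/2000 → 1/2500 → 1/3200 → 1/4000 → 1/5000 — 2 stops faster (darker).
Net so far: 2 stops darker. Aperture: f/3.2 → f/2.8 → f/2.5 → f/2.2 → f/2 → f/1.8 → f/1.6.

f/1.6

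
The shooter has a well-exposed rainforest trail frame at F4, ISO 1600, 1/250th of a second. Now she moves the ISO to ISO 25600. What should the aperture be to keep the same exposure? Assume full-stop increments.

ISO: 1600 → 3200 → 6400 → 12800 → 25600 — 4 stops higher (brighter).
Need 4 stops darker from the aperture: f/4 → f/5.6 → f/8 → f/11 → f/16.

f/16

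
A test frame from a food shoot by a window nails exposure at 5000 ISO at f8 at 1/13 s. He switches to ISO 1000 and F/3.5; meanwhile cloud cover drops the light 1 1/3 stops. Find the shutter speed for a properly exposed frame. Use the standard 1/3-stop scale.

1/5s

Scene light: 1 1/3 stops darker.
ISO: 5000 → 4000 → 3200 → 2500 → 2000 → 1600 → 1250 → 1000 — 2 1/3 stops lower (darker).
Aperture: f/8 → f/7.1 → f/6.3 → f/5.6 → f/5 → f/4.5 → f/4 → f/3.5 — 2 1/3 stops larger aperture (brighter).
Net so far: 1 1/3 stops darker. Shutter speed: 1/13 → 1/10 → 1/8 → 1/6 → 1/5.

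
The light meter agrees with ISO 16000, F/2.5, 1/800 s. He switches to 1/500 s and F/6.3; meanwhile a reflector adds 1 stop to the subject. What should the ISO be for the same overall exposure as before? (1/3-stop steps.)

ISO 32000

Scene light: 1 stop brighter.
Shutter speed: 1/800 → 1/640 → 1/500 — 2/3 stop longer (brighter).
Aperture: f/2.5 → f/2.8 → f/3.2 → f/3.5 → f/4 → f/4.5 → f/5 → f/5.6 → f/6.3 — 2 2/3 stops smaller aperture (darker).
Net so far: 1 stop darker. ISO: 16000 → 20000 → 25600 → 32000.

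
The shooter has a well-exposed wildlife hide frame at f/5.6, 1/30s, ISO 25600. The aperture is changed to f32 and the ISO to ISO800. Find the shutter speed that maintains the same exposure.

30 s

Aperture: f/5.6 → f/8 → f/11 → f/16 → f/22 → f/32 — 5 stops stopped down (darker).
ISO: 25600 → 12800 → 6400 → 3200 → 1600 → 800 — 5 stops lower (darker).
Net change so far: 10 stops darker. Offset with the shutter speed: 1/30 → 1/15 → 1/8 → 1/4 → 1/2 → 1 → 2 → 4 → 8 → 15 → 30.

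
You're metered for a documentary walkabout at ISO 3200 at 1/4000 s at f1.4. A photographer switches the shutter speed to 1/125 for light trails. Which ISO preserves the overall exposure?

ISO 100

Shutter speed: 1/4000 → 1/2000 → 1/1000 → 1/500 → 1/250 → 1/125 — 5 stops longer (brighter).
Need 5 stops darker from the ISO: 3200 → 1600 → 800 → 400 → 200 → 100.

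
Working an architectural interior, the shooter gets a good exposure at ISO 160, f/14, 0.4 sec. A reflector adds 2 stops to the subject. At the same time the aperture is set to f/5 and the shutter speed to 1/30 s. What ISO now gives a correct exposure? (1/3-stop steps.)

ISO 64

Scene light: 2 stops brighter.
Aperture: f/14 → f/13 → f/11 → f/10 → f/9 → f/8 → f/7.1 → f/6.3 → f/5.6 → f/5 — 3 stops opened up (brighter).
Shutter speed: 0.4 → 0.3 → 1/4 → 1/5 → 1/6 → 1/8 → 1/10 → 1/13 → 1/15 → 1/20 → 1/25 → 1/30 — 3 2/3 stops shorter (darker).
Net so far: 1 1/3 stops brighter. ISO: 160 → 125 → 100 → 80 → 64.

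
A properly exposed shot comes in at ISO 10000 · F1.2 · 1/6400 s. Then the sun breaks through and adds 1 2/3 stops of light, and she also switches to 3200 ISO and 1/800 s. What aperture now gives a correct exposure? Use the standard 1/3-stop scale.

f/3.5

Scene light: 1 2/3 stops brighter.
ISO: 10000 → 8000 → 6400 → 5000 → 4000 → 3200 — 1 2/3 stops lower (darker).
Shutter speed: 1/6400 → 1/5000 → 1/4000 → 1/3200 → 1/2500 → 1/2000 → 1/1600 → 1/1250 → 1/1000 → 1/800 — 3 stops slower (brighter).
Net so far: 3 stops brighter. Aperture: f/1.2 → f/1.4 → f/1.6 → f/1.8 → f/2 → f/2.2 → f/2.5 → f/2.8 → f/3.2 → f/3.5.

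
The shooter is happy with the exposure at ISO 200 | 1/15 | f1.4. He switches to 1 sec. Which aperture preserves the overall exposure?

Shutter speed: 1/15 → 1/8 → 1/4 → 1/2 → 1 — 4 stops longer (brighter).
Need 4 stops darker from the aperture: f/1.4 → f/2 → f/2.8 → f/4 → f/5.6.

f/5.6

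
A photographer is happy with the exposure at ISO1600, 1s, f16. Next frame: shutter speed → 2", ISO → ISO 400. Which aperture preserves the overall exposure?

f/11

Shutter speed: 1 → 2 — 1 stop slower (brighter).
ISO: 1600 → 800 → 400 — 2 stops lower (darker).
Net change so far: 1 stop darker. Offset with the aperture: f/16 → f/11.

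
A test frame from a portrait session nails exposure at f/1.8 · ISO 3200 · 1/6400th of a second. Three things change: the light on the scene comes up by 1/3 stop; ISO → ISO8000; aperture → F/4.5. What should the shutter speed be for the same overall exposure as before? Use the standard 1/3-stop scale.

Scene light: 1/3 stop brighter.
ISO: 3200 → 4000 → 5000 → 6400 → 8000 — 1 1/3 stops higher (brighter).
Aperture: f/1.8 → f/2 → f/2.2 → f/2.5 → f/2.8 → f/3.2 → f/3.5 → f/4 → f/4.5 — 2 2/3 stops narrower (darker).
Net so far: 1 stop darker. Shutter speed: 1/6400 → 1/5000 → 1/4000 → 1/3200.

1/3200s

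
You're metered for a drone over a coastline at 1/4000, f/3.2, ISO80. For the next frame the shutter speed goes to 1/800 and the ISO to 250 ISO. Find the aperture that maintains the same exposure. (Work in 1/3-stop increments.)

Shutter speed: 1/4000 → 1/3200 → 1/2500 → 1/2000 → 1/1600 → 1/1250 → 1/1000 → 1/800 — 2 1/3 stops slower (brighter).
ISO: 80 → 100 → 125 → 160 → 200 → 250 — 1 2/3 stops raised (brighter).
Net change so far: 4 stops brighter. Offset with the aperture: f/3.2 → f/3.5 → f/4 → f/4.5 → f/5 → f/5.6 → f/6.3 → f/7.1 → f/8 → f/9 → f/10 → f/11 → f/13.

f/13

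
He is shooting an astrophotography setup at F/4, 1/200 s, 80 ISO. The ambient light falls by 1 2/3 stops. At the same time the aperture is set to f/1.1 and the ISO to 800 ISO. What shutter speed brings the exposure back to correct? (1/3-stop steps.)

1/8000s

Scene light: 1 2/3 stops darker.
Aperture: f/4 → f/3.5 → f/3.2 → f/2.8 → f/2.5 → f/2.2 → f/2 → f/1.8 → f/1.6 → f/1.4 → f/1.2 → f/1.1 — 3 2/3 stops opened up (brighter).
ISO: 80 → 100 → 125 → 160 → 200 → 250 → 320 → 400 → 500 → 640 → 800 — 3 1/3 stops higher (brighter).
Net so far: 5 1/3 stops brighter. Shutter speed: 1/200 → 1/250 → 1/320 → 1/400 → 1/500 → 1/640 → 1/800 → 1/1000 → 1/1250 → 1/1600 → 1/2000 → 1/2500 → 1/3200 → 1/4000 → 1/5000 → 1/6400 → 1/8000.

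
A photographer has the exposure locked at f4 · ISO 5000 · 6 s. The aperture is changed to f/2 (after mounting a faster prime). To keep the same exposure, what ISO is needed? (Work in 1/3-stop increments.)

ISO 1250

Aperture: f/4 → f/3.5 → f/3.2 → f/2.8 → f/2.5 → f/2.2 → f/2 — 2 stops wider (brighter).
Need 2 stops darker from the ISO: 5000 → 4000 → 3200 → 2500 → 2000 → 1600 → 1250.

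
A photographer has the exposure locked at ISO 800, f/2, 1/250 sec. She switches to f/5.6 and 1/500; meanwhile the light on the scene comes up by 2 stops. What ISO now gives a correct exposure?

ISO 3200

Scene light: 2 stops brighter.
Aperture: f/2 → f/2.8 → f/4 → f/5.6 — 3 stops stopped down (darker).
Shutter speed: 1/250 → 1/500 — 1 stop shorter (darker).
Net so far: 2 stops darker. ISO: 800 → 1600 → 3200.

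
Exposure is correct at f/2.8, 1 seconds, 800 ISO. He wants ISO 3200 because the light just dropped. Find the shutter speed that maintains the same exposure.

1/4s

ISO: 800 → 1600 → 3200 — 2 stops raised (brighter).
Need 2 stops darker from the shutter speed: 1 → 1/2 → 1/4.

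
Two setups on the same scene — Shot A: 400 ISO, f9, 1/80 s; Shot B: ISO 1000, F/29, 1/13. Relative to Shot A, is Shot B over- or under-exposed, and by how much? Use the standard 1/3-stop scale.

Aperture: f/9 → f/10 → f/11 → f/13 → f/14 → f/16 → f/18 → f/20 → f/22 → f/25 → f/29 — 3 1/3 stops stopped down (darker).
Shutter speed: 1/80 → 1/60 → 1/50 → 1/40 → 1/30 → 1/25 → 1/20 → 1/15 → 1/13 — 2 2/3 stops slower (brighter).
ISO: 400 → 500 → 640 → 800 → 1000 — 1 1/3 stops raised (brighter).
Net: −3 1/3 +2 2/3 +1 1/3 = +2/3 stops.

2/3 stop brighter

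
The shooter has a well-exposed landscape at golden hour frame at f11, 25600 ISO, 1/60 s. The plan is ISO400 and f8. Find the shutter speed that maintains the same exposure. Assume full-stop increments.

ISO: 25600 → 12800 → 6400 → 3200 → 1600 → 800 → 400 — 6 stops lower (darker).
Aperture: f/11 → f/8 — 1 stop opened up (brighter).
Net change so far: 5 stops darker. Offset with the shutter speed: 1/60 → 1/30 → 1/15 → 1/8 → 1/4 → 1/2.

1/2s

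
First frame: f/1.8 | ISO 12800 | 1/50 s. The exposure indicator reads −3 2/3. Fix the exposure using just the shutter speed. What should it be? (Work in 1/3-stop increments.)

1/4s

Underexposed by 3 2/3 stops → need 3 2/3 stops brighter.
Shutter speed: 1/50 → 1/40 → 1/30 → 1/25 → 1/20 → 1/15 → 1/13 → 1/10 → 1/8 → 1/6 → 1/5 → 1/4.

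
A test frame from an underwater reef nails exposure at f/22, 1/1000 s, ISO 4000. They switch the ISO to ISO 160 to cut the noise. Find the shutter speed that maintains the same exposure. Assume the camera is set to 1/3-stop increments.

1/40s

ISO: 4000 → 3200 → 2500 → 2000 → 1600 → 1250 → 1000 → 800 → 640 → 500 → 400 → 320 → 250 → 200 → 160 — 4 2/3 stops lower (darker).
Need 4 2/3 stops brighter from the shutter speed: 1/1000 → 1/800 → 1/640 → 1/500 → 1/400 → 1/320 → 1/250 → 1/200 → 1/160 → 1/125 → 1/100 → 1/80 → 1/60 → 1/50 → 1/40.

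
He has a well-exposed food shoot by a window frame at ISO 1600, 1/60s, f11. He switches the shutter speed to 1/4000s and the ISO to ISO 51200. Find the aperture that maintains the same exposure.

f/8

Shutter speed: 1/60 → 1/125 → 1/250 → 1/500 → 1/1000 → 1/2000 → 1/4000 — 6 stops faster (darker).
ISO: 1600 → 3200 → 6400 → 12800 → 25600 → 51200 — 5 stops raised (brighter).
Net change so far: 1 stop darker. Offset with the aperture: f/11 → f/8.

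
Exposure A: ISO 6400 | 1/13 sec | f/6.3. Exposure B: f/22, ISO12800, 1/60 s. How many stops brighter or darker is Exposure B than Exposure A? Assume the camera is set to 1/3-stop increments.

5 stops darker

Aperture: f/6.3 → f/7.1 → f/8 → f/9 → f/10 → f/11 → f/13 → f/14 → f/16 → f/18 → f/20 → f/22 — 3 2/3 stops narrower (darker).
Shutter speed: 1/13 → 1/15 → 1/20 → 1/25 → 1/30 → 1/40 → 1/50 → 1/60 — 2 1/3 stops faster (darker).
ISO: 6400 → 8000 → 10000 → 12800 — 1 stop raised (brighter).
Net: −3 2/3 −2 1/3 +1 = −5 stops.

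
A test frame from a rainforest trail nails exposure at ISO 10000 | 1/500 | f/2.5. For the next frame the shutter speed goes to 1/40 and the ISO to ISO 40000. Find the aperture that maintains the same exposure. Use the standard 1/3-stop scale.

f/18

Shutter speed: 1/500 → 1/400 → 1/320 → 1/250 → 1/200 → 1/160 → 1/125 → 1/100 → 1/80 → 1/60 → 1/50 → 1/40 — 3 2/3 stops longer (brighter).
ISO: 10000 → 12800 → 16000 → 20000 → 25600 → 32000 → 40000 — 2 stops higher (brighter).
Net change so far: 5 2/3 stops brighter. Offset with the aperture: f/2.5 → f/2.8 → f/3.2 → f/3.5 → f/4 → f/4.5 → f/5 → f/5.6 → f/6.3 → f/7.1 → f/8 → f/9 → f/10 → f/11 → f/13 → f/14 → f/16 → f/18.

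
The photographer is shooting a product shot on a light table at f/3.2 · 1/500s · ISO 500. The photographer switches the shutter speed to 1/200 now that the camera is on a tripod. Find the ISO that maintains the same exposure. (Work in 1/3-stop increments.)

Shutter speed: 1/500 → 1/400 → 1/320 → 1/250 → 1/200 — 1 1/3 stops longer (brighter).
Need 1 1/3 stops darker from the ISO: 500 → 400 → 320 → 250 → 200.

ISO 200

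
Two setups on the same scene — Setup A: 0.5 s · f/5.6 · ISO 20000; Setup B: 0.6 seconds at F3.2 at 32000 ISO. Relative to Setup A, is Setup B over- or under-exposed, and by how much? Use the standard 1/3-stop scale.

2 2/3 stops brighter

Aperture: f/5.6 → f/5 → f/4.5 → f/4 → f/3.5 → f/3.2 — 1 2/3 stops larger aperture (brighter).
Shutter speed: 0.5 → 0.6 — 1/3 stop slower (brighter).
ISO: 20000 → 25600 → 32000 — 2/3 stop higher (brighter).
Net: +1 2/3 +1/3 +2/3 = +2 2/3 stops.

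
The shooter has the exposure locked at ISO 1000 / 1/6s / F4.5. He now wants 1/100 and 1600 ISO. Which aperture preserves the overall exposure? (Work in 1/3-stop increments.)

f/1.4

Shutter speed: 1/6 → 1/8 → 1/10 → 1/13 → 1/15 → 1/20 → 1/25 → 1/30 → 1/40 → 1/50 → 1/60 → 1/80 → 1/100 — 4 stops shorter (darker).
ISO: 1000 → 1250 → 1600 — 2/3 stop higher (brighter).
Net change so far: 3 1/3 stops darker. Offset with the aperture: f/4.5 → f/4 → f/3.5 → f/3.2 → f/2.8 → f/2.5 → f/2.2 → f/2 → f/1.8 → f/1.6 → f/1.4.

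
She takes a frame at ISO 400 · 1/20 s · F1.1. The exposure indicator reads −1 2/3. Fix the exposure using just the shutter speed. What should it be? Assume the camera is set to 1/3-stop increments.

Underexposed by 1 2/3 stops → need 1 2/3 stops brighter.
Shutter speed: 1/20 → 1/15 → 1/13 → 1/10 → 1/8 → 1/6.

1/6s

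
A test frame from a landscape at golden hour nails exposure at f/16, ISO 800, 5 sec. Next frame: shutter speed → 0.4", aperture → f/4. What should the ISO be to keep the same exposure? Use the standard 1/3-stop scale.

ISO 640

Shutter speed: 5 → 4 → 3.2 → 2.5 → 2 → 1.6 → 1.3 → 1 → 0.8 → 0.6 → 0.5 → 0.4 — 3 2/3 stops faster (darker).
Aperture: f/16 → f/14 → f/13 → f/11 → f/10 → f/9 → f/8 → f/7.1 → f/6.3 → f/5.6 → f/5 → f/4.5 → f/4 — 4 stops larger aperture (brighter).
Net change so far: 1/3 stop brighter. Offset with the ISO: 800 → 640.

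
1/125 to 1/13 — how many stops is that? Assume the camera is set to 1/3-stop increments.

1/125 → 1/100 → 1/80 → 1/60 → 1/50 → 1/40 → 1/30 → 1/25 → 1/20 → 1/15 → 1/13 — count the steps: 10 third-stops = 3 1/3 stops.

3 1/3 stops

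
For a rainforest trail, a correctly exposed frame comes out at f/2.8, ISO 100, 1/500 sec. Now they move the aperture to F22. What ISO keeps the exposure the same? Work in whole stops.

Aperture: f/2.8 → f/4 → f/5.6 → f/8 → f/11 → f/16 → f/22 — 6 stops narrower (darker).
Need 6 stops brighter from the ISO: 100 → 200 → 400 → 800 → 1600 → 3200 → 6400.

ISO 6400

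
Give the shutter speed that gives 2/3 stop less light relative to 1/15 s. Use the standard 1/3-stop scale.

1/25s

Shutter speed: 1/15 → 1/20 → 1/25 — 2/3 stop faster (darker).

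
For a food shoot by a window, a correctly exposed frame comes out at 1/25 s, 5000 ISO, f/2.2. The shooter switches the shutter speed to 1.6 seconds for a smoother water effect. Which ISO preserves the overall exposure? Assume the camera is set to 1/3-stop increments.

Shutter speed: 1/25 → 1/20 → 1/15 → 1/13 → 1/10 → 1/8 → 1/6 → 1/5 → 1/4 → 0.3 → 0.4 → 0.5 → 0.6 → 0.8 → 1 → 1.3 → 1.6 — 5 1/3 stops longer (brighter).
Need 5 1/3 stops darker from the ISO: 5000 → 4000 → 3200 → 2500 → 2000 → 1600 → 1250 → 1000 → 800 → 640 → 500 → 400 → 320 → 250 → 200 → 160 → 125.

ISO 125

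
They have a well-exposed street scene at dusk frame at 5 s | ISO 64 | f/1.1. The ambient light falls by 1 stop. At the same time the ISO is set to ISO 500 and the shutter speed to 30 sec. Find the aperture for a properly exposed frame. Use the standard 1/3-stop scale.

f/5.6

Scene light: 1 stop darker.
ISO: 64 → 80 → 100 → 125 → 160 → 200 → 250 → 320 → 400 → 500 — 3 stops raised (brighter).
Shutter speed: 5 → 6 → 8 → 10 → 13 → 15 → 20 → 25 → 30 — 2 2/3 stops longer (brighter).
Net so far: 4 2/3 stops brighter. Aperture: f/1.1 → f/1.2 → f/1.4 → f/1.6 → f/1.8 → f/2 → f/2.2 → f/2.5 → f/2.8 → f/3.2 → f/3.5 → f/4 → f/4.5 → f/5 → f/5.6.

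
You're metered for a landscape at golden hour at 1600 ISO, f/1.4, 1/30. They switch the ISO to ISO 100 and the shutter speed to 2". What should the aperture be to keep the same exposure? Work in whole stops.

f/2.8

ISO: 1600 → 800 → 400 → 200 → 100 — 4 stops lower (darker).
Shutter speed: 1/30 → 1/15 → 1/8 → 1/4 → 1/2 → 1 → 2 — 6 stops longer (brighter).
Net change so far: 2 stops brighter. Offset with the aperture: f/1.4 → f/2 → f/2.8.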